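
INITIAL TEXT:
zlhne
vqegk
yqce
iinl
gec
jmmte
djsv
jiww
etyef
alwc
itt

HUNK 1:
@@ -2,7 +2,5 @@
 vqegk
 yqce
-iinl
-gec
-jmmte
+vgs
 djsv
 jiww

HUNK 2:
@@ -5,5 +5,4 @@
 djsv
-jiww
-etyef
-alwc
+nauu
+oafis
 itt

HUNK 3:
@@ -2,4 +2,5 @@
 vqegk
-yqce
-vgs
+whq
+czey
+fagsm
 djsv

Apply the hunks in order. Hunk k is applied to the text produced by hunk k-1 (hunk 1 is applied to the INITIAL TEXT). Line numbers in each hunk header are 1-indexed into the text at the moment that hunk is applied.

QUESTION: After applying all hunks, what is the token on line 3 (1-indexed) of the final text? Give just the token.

Answer: whq

Derivation:
Hunk 1: at line 2 remove [iinl,gec,jmmte] add [vgs] -> 9 lines: zlhne vqegk yqce vgs djsv jiww etyef alwc itt
Hunk 2: at line 5 remove [jiww,etyef,alwc] add [nauu,oafis] -> 8 lines: zlhne vqegk yqce vgs djsv nauu oafis itt
Hunk 3: at line 2 remove [yqce,vgs] add [whq,czey,fagsm] -> 9 lines: zlhne vqegk whq czey fagsm djsv nauu oafis itt
Final line 3: whq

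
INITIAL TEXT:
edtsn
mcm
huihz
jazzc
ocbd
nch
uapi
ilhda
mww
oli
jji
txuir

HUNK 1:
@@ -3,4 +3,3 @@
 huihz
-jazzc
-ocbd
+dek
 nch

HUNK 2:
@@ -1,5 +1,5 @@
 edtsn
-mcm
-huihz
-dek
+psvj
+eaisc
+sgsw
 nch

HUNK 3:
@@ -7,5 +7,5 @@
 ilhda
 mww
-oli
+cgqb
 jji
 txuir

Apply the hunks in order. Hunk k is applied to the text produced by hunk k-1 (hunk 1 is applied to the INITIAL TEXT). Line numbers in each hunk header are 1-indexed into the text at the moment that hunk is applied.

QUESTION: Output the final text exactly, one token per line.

Answer: edtsn
psvj
eaisc
sgsw
nch
uapi
ilhda
mww
cgqb
jji
txuir

Derivation:
Hunk 1: at line 3 remove [jazzc,ocbd] add [dek] -> 11 lines: edtsn mcm huihz dek nch uapi ilhda mww oli jji txuir
Hunk 2: at line 1 remove [mcm,huihz,dek] add [psvj,eaisc,sgsw] -> 11 lines: edtsn psvj eaisc sgsw nch uapi ilhda mww oli jji txuir
Hunk 3: at line 7 remove [oli] add [cgqb] -> 11 lines: edtsn psvj eaisc sgsw nch uapi ilhda mww cgqb jji txuir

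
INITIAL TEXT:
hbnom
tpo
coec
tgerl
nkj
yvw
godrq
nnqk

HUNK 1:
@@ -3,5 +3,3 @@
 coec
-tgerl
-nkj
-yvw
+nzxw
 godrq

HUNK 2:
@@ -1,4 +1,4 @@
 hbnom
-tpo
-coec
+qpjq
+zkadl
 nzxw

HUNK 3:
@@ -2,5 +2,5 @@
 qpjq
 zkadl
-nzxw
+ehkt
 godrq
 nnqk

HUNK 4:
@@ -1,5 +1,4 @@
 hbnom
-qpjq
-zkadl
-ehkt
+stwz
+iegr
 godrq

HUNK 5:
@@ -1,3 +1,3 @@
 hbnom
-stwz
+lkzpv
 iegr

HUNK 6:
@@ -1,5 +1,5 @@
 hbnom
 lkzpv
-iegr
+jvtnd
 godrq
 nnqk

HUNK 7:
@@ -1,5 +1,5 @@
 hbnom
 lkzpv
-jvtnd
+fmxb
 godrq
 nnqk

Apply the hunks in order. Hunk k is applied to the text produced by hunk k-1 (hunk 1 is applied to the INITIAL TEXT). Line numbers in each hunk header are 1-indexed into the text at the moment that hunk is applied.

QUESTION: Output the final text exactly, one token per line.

Hunk 1: at line 3 remove [tgerl,nkj,yvw] add [nzxw] -> 6 lines: hbnom tpo coec nzxw godrq nnqk
Hunk 2: at line 1 remove [tpo,coec] add [qpjq,zkadl] -> 6 lines: hbnom qpjq zkadl nzxw godrq nnqk
Hunk 3: at line 2 remove [nzxw] add [ehkt] -> 6 lines: hbnom qpjq zkadl ehkt godrq nnqk
Hunk 4: at line 1 remove [qpjq,zkadl,ehkt] add [stwz,iegr] -> 5 lines: hbnom stwz iegr godrq nnqk
Hunk 5: at line 1 remove [stwz] add [lkzpv] -> 5 lines: hbnom lkzpv iegr godrq nnqk
Hunk 6: at line 1 remove [iegr] add [jvtnd] -> 5 lines: hbnom lkzpv jvtnd godrq nnqk
Hunk 7: at line 1 remove [jvtnd] add [fmxb] -> 5 lines: hbnom lkzpv fmxb godrq nnqk

Answer: hbnom
lkzpv
fmxb
godrq
nnqk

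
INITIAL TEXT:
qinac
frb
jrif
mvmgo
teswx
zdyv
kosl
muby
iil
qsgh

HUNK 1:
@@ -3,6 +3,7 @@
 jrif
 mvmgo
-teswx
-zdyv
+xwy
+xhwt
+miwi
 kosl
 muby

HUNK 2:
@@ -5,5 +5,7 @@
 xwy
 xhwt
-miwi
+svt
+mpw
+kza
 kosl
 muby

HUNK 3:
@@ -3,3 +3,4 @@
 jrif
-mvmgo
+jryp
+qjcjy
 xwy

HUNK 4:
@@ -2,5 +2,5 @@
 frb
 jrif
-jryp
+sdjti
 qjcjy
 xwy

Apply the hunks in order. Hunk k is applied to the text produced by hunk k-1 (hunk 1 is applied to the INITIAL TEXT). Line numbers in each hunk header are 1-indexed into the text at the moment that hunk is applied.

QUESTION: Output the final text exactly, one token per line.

Answer: qinac
frb
jrif
sdjti
qjcjy
xwy
xhwt
svt
mpw
kza
kosl
muby
iil
qsgh

Derivation:
Hunk 1: at line 3 remove [teswx,zdyv] add [xwy,xhwt,miwi] -> 11 lines: qinac frb jrif mvmgo xwy xhwt miwi kosl muby iil qsgh
Hunk 2: at line 5 remove [miwi] add [svt,mpw,kza] -> 13 lines: qinac frb jrif mvmgo xwy xhwt svt mpw kza kosl muby iil qsgh
Hunk 3: at line 3 remove [mvmgo] add [jryp,qjcjy] -> 14 lines: qinac frb jrif jryp qjcjy xwy xhwt svt mpw kza kosl muby iil qsgh
Hunk 4: at line 2 remove [jryp] add [sdjti] -> 14 lines: qinac frb jrif sdjti qjcjy xwy xhwt svt mpw kza kosl muby iil qsgh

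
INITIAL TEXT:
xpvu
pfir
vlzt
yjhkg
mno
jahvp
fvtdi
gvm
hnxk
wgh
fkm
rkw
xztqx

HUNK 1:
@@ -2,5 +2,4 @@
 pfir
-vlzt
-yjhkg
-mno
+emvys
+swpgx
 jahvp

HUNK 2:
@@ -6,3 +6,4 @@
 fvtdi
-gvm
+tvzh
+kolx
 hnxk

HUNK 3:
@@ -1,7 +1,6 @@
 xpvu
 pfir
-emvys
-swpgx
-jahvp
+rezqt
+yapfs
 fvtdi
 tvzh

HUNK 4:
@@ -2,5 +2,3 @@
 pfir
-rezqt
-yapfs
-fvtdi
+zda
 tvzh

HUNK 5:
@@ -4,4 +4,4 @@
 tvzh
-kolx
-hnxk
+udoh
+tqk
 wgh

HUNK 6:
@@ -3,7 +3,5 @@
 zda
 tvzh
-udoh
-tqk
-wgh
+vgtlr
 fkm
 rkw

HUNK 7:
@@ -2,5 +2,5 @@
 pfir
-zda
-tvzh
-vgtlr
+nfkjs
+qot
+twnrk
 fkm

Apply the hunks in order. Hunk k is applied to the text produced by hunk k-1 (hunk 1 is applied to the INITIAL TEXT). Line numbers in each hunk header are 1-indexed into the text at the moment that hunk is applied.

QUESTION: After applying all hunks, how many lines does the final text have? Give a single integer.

Hunk 1: at line 2 remove [vlzt,yjhkg,mno] add [emvys,swpgx] -> 12 lines: xpvu pfir emvys swpgx jahvp fvtdi gvm hnxk wgh fkm rkw xztqx
Hunk 2: at line 6 remove [gvm] add [tvzh,kolx] -> 13 lines: xpvu pfir emvys swpgx jahvp fvtdi tvzh kolx hnxk wgh fkm rkw xztqx
Hunk 3: at line 1 remove [emvys,swpgx,jahvp] add [rezqt,yapfs] -> 12 lines: xpvu pfir rezqt yapfs fvtdi tvzh kolx hnxk wgh fkm rkw xztqx
Hunk 4: at line 2 remove [rezqt,yapfs,fvtdi] add [zda] -> 10 lines: xpvu pfir zda tvzh kolx hnxk wgh fkm rkw xztqx
Hunk 5: at line 4 remove [kolx,hnxk] add [udoh,tqk] -> 10 lines: xpvu pfir zda tvzh udoh tqk wgh fkm rkw xztqx
Hunk 6: at line 3 remove [udoh,tqk,wgh] add [vgtlr] -> 8 lines: xpvu pfir zda tvzh vgtlr fkm rkw xztqx
Hunk 7: at line 2 remove [zda,tvzh,vgtlr] add [nfkjs,qot,twnrk] -> 8 lines: xpvu pfir nfkjs qot twnrk fkm rkw xztqx
Final line count: 8

Answer: 8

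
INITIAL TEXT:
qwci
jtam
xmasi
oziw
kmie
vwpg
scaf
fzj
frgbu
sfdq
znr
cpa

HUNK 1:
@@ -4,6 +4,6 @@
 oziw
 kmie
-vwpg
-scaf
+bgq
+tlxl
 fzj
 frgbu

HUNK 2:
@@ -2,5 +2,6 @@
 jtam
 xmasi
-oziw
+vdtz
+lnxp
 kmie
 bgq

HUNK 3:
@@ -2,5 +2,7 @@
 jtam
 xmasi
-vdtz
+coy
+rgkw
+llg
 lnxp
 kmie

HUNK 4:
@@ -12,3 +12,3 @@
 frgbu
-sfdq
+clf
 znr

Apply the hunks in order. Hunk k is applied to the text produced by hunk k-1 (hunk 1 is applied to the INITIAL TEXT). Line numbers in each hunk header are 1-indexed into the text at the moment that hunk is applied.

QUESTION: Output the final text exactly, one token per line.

Hunk 1: at line 4 remove [vwpg,scaf] add [bgq,tlxl] -> 12 lines: qwci jtam xmasi oziw kmie bgq tlxl fzj frgbu sfdq znr cpa
Hunk 2: at line 2 remove [oziw] add [vdtz,lnxp] -> 13 lines: qwci jtam xmasi vdtz lnxp kmie bgq tlxl fzj frgbu sfdq znr cpa
Hunk 3: at line 2 remove [vdtz] add [coy,rgkw,llg] -> 15 lines: qwci jtam xmasi coy rgkw llg lnxp kmie bgq tlxl fzj frgbu sfdq znr cpa
Hunk 4: at line 12 remove [sfdq] add [clf] -> 15 lines: qwci jtam xmasi coy rgkw llg lnxp kmie bgq tlxl fzj frgbu clf znr cpa

Answer: qwci
jtam
xmasi
coy
rgkw
llg
lnxp
kmie
bgq
tlxl
fzj
frgbu
clf
znr
cpa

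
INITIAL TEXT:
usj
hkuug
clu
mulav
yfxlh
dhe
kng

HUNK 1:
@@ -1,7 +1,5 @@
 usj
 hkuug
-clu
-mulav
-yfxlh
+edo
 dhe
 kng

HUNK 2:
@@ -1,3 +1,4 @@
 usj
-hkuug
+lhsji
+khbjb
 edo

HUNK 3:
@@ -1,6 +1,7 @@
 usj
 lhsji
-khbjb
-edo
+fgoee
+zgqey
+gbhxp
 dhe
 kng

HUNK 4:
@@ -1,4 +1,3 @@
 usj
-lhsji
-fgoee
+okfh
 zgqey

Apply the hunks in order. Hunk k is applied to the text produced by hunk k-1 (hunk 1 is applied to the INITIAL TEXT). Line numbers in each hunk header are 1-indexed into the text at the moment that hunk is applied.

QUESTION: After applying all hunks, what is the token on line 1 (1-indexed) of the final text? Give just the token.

Hunk 1: at line 1 remove [clu,mulav,yfxlh] add [edo] -> 5 lines: usj hkuug edo dhe kng
Hunk 2: at line 1 remove [hkuug] add [lhsji,khbjb] -> 6 lines: usj lhsji khbjb edo dhe kng
Hunk 3: at line 1 remove [khbjb,edo] add [fgoee,zgqey,gbhxp] -> 7 lines: usj lhsji fgoee zgqey gbhxp dhe kng
Hunk 4: at line 1 remove [lhsji,fgoee] add [okfh] -> 6 lines: usj okfh zgqey gbhxp dhe kng
Final line 1: usj

Answer: usj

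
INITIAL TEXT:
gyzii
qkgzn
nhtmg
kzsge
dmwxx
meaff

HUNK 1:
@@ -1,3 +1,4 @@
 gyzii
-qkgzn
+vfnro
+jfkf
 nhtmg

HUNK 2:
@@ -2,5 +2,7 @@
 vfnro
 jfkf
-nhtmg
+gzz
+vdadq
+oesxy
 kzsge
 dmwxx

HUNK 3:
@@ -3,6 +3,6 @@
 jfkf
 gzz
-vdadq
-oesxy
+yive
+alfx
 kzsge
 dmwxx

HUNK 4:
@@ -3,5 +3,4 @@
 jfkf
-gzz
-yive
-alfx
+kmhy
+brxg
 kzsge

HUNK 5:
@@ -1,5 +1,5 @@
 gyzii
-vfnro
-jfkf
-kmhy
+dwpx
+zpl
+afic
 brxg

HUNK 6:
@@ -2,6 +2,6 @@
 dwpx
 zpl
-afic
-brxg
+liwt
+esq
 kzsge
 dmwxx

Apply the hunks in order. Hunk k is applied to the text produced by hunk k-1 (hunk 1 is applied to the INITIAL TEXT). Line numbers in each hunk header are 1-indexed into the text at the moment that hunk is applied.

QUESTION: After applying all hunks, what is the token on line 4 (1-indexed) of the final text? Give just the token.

Answer: liwt

Derivation:
Hunk 1: at line 1 remove [qkgzn] add [vfnro,jfkf] -> 7 lines: gyzii vfnro jfkf nhtmg kzsge dmwxx meaff
Hunk 2: at line 2 remove [nhtmg] add [gzz,vdadq,oesxy] -> 9 lines: gyzii vfnro jfkf gzz vdadq oesxy kzsge dmwxx meaff
Hunk 3: at line 3 remove [vdadq,oesxy] add [yive,alfx] -> 9 lines: gyzii vfnro jfkf gzz yive alfx kzsge dmwxx meaff
Hunk 4: at line 3 remove [gzz,yive,alfx] add [kmhy,brxg] -> 8 lines: gyzii vfnro jfkf kmhy brxg kzsge dmwxx meaff
Hunk 5: at line 1 remove [vfnro,jfkf,kmhy] add [dwpx,zpl,afic] -> 8 lines: gyzii dwpx zpl afic brxg kzsge dmwxx meaff
Hunk 6: at line 2 remove [afic,brxg] add [liwt,esq] -> 8 lines: gyzii dwpx zpl liwt esq kzsge dmwxx meaff
Final line 4: liwt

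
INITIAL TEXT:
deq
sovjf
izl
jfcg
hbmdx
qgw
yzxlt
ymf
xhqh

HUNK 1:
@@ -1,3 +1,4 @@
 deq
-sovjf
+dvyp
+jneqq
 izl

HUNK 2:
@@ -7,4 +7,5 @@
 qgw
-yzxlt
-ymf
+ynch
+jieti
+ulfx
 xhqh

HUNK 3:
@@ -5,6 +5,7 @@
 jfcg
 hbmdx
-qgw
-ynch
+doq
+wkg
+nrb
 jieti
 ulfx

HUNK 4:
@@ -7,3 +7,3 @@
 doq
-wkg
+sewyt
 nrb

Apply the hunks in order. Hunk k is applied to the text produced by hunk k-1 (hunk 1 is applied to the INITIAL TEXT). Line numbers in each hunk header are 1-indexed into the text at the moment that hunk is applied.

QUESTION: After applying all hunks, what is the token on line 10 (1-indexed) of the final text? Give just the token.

Answer: jieti

Derivation:
Hunk 1: at line 1 remove [sovjf] add [dvyp,jneqq] -> 10 lines: deq dvyp jneqq izl jfcg hbmdx qgw yzxlt ymf xhqh
Hunk 2: at line 7 remove [yzxlt,ymf] add [ynch,jieti,ulfx] -> 11 lines: deq dvyp jneqq izl jfcg hbmdx qgw ynch jieti ulfx xhqh
Hunk 3: at line 5 remove [qgw,ynch] add [doq,wkg,nrb] -> 12 lines: deq dvyp jneqq izl jfcg hbmdx doq wkg nrb jieti ulfx xhqh
Hunk 4: at line 7 remove [wkg] add [sewyt] -> 12 lines: deq dvyp jneqq izl jfcg hbmdx doq sewyt nrb jieti ulfx xhqh
Final line 10: jieti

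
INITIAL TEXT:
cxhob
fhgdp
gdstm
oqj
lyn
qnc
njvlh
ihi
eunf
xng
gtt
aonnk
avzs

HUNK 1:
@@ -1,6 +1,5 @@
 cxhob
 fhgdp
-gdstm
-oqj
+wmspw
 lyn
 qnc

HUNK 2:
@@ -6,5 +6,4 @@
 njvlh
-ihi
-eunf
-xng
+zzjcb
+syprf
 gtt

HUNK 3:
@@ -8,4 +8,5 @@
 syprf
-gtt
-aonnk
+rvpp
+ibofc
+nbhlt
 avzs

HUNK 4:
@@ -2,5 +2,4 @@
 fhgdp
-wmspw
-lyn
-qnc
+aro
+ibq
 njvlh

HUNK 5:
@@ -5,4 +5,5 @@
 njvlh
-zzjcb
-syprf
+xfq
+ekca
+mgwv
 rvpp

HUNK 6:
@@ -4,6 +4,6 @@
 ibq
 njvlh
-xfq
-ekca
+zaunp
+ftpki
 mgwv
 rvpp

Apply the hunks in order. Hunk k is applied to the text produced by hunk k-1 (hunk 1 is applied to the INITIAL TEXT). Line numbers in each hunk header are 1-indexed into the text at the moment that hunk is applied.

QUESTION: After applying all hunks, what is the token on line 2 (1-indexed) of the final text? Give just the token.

Answer: fhgdp

Derivation:
Hunk 1: at line 1 remove [gdstm,oqj] add [wmspw] -> 12 lines: cxhob fhgdp wmspw lyn qnc njvlh ihi eunf xng gtt aonnk avzs
Hunk 2: at line 6 remove [ihi,eunf,xng] add [zzjcb,syprf] -> 11 lines: cxhob fhgdp wmspw lyn qnc njvlh zzjcb syprf gtt aonnk avzs
Hunk 3: at line 8 remove [gtt,aonnk] add [rvpp,ibofc,nbhlt] -> 12 lines: cxhob fhgdp wmspw lyn qnc njvlh zzjcb syprf rvpp ibofc nbhlt avzs
Hunk 4: at line 2 remove [wmspw,lyn,qnc] add [aro,ibq] -> 11 lines: cxhob fhgdp aro ibq njvlh zzjcb syprf rvpp ibofc nbhlt avzs
Hunk 5: at line 5 remove [zzjcb,syprf] add [xfq,ekca,mgwv] -> 12 lines: cxhob fhgdp aro ibq njvlh xfq ekca mgwv rvpp ibofc nbhlt avzs
Hunk 6: at line 4 remove [xfq,ekca] add [zaunp,ftpki] -> 12 lines: cxhob fhgdp aro ibq njvlh zaunp ftpki mgwv rvpp ibofc nbhlt avzs
Final line 2: fhgdp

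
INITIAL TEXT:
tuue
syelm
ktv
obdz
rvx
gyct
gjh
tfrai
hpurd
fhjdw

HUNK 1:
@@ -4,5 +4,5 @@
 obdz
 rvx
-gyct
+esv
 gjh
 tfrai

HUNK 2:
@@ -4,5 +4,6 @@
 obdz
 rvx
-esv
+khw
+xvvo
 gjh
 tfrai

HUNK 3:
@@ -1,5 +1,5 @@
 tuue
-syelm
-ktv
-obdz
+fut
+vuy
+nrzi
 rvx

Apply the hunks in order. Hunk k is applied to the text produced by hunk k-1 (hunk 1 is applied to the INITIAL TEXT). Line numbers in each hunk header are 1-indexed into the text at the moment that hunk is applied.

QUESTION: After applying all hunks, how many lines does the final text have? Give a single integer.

Hunk 1: at line 4 remove [gyct] add [esv] -> 10 lines: tuue syelm ktv obdz rvx esv gjh tfrai hpurd fhjdw
Hunk 2: at line 4 remove [esv] add [khw,xvvo] -> 11 lines: tuue syelm ktv obdz rvx khw xvvo gjh tfrai hpurd fhjdw
Hunk 3: at line 1 remove [syelm,ktv,obdz] add [fut,vuy,nrzi] -> 11 lines: tuue fut vuy nrzi rvx khw xvvo gjh tfrai hpurd fhjdw
Final line count: 11

Answer: 11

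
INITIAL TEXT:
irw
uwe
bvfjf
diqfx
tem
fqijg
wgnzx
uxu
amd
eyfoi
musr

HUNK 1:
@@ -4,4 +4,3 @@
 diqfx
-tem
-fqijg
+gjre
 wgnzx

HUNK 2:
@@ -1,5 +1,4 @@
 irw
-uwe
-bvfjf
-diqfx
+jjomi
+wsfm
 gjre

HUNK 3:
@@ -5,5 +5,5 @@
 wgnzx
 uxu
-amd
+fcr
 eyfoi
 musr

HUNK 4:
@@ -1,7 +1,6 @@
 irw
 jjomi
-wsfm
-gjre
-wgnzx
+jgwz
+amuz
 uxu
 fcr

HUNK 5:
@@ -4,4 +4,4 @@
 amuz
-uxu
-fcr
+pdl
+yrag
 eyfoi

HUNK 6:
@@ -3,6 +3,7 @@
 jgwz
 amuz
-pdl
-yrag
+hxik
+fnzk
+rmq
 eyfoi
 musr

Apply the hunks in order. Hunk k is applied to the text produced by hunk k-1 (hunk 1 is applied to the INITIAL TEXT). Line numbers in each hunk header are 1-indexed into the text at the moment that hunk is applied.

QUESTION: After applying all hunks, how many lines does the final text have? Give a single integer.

Answer: 9

Derivation:
Hunk 1: at line 4 remove [tem,fqijg] add [gjre] -> 10 lines: irw uwe bvfjf diqfx gjre wgnzx uxu amd eyfoi musr
Hunk 2: at line 1 remove [uwe,bvfjf,diqfx] add [jjomi,wsfm] -> 9 lines: irw jjomi wsfm gjre wgnzx uxu amd eyfoi musr
Hunk 3: at line 5 remove [amd] add [fcr] -> 9 lines: irw jjomi wsfm gjre wgnzx uxu fcr eyfoi musr
Hunk 4: at line 1 remove [wsfm,gjre,wgnzx] add [jgwz,amuz] -> 8 lines: irw jjomi jgwz amuz uxu fcr eyfoi musr
Hunk 5: at line 4 remove [uxu,fcr] add [pdl,yrag] -> 8 lines: irw jjomi jgwz amuz pdl yrag eyfoi musr
Hunk 6: at line 3 remove [pdl,yrag] add [hxik,fnzk,rmq] -> 9 lines: irw jjomi jgwz amuz hxik fnzk rmq eyfoi musr
Final line count: 9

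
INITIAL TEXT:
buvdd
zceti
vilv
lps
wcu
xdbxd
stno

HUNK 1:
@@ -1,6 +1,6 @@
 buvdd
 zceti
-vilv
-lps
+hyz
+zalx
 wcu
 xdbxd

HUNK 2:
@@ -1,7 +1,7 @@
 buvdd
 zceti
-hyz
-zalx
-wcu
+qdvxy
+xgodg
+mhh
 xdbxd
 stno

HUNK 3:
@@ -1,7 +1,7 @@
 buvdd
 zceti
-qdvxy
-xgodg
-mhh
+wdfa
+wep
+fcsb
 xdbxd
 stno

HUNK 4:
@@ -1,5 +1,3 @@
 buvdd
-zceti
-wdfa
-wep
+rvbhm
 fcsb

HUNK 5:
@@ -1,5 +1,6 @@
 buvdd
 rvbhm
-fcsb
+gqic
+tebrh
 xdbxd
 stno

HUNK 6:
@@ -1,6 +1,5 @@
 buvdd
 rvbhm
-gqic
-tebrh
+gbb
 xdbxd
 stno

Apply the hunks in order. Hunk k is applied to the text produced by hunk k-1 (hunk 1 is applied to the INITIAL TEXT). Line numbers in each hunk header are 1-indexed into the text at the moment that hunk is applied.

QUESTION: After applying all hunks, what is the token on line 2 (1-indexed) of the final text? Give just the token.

Answer: rvbhm

Derivation:
Hunk 1: at line 1 remove [vilv,lps] add [hyz,zalx] -> 7 lines: buvdd zceti hyz zalx wcu xdbxd stno
Hunk 2: at line 1 remove [hyz,zalx,wcu] add [qdvxy,xgodg,mhh] -> 7 lines: buvdd zceti qdvxy xgodg mhh xdbxd stno
Hunk 3: at line 1 remove [qdvxy,xgodg,mhh] add [wdfa,wep,fcsb] -> 7 lines: buvdd zceti wdfa wep fcsb xdbxd stno
Hunk 4: at line 1 remove [zceti,wdfa,wep] add [rvbhm] -> 5 lines: buvdd rvbhm fcsb xdbxd stno
Hunk 5: at line 1 remove [fcsb] add [gqic,tebrh] -> 6 lines: buvdd rvbhm gqic tebrh xdbxd stno
Hunk 6: at line 1 remove [gqic,tebrh] add [gbb] -> 5 lines: buvdd rvbhm gbb xdbxd stno
Final line 2: rvbhm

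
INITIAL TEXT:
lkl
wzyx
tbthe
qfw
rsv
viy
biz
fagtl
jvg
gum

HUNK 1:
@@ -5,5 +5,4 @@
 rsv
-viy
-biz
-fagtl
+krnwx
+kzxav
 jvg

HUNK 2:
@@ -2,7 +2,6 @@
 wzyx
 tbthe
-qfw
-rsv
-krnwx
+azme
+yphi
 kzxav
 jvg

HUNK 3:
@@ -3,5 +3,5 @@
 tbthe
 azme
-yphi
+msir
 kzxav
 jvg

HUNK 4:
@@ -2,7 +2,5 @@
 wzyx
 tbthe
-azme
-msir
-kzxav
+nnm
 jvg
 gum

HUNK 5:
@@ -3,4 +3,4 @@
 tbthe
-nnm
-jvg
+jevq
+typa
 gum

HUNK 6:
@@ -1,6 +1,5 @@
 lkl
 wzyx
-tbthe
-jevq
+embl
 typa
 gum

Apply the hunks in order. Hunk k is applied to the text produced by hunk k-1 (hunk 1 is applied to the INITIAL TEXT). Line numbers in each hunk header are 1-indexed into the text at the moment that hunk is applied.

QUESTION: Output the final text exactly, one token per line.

Hunk 1: at line 5 remove [viy,biz,fagtl] add [krnwx,kzxav] -> 9 lines: lkl wzyx tbthe qfw rsv krnwx kzxav jvg gum
Hunk 2: at line 2 remove [qfw,rsv,krnwx] add [azme,yphi] -> 8 lines: lkl wzyx tbthe azme yphi kzxav jvg gum
Hunk 3: at line 3 remove [yphi] add [msir] -> 8 lines: lkl wzyx tbthe azme msir kzxav jvg gum
Hunk 4: at line 2 remove [azme,msir,kzxav] add [nnm] -> 6 lines: lkl wzyx tbthe nnm jvg gum
Hunk 5: at line 3 remove [nnm,jvg] add [jevq,typa] -> 6 lines: lkl wzyx tbthe jevq typa gum
Hunk 6: at line 1 remove [tbthe,jevq] add [embl] -> 5 lines: lkl wzyx embl typa gum

Answer: lkl
wzyx
embl
typa
gum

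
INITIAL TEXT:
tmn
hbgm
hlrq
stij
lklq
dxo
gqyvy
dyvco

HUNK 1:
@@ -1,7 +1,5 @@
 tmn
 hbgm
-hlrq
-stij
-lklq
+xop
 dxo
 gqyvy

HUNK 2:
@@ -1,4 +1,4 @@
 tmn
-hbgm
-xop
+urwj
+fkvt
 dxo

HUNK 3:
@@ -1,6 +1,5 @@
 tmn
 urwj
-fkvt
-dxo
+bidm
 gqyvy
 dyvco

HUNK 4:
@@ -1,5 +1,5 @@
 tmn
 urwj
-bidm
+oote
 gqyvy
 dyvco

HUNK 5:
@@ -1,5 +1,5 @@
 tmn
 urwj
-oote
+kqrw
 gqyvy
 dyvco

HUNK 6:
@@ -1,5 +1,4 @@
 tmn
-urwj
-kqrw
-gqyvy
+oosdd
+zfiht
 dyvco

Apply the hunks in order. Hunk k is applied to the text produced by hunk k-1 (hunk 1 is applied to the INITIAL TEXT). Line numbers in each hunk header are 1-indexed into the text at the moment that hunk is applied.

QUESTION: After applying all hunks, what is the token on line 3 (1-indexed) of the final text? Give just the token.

Answer: zfiht

Derivation:
Hunk 1: at line 1 remove [hlrq,stij,lklq] add [xop] -> 6 lines: tmn hbgm xop dxo gqyvy dyvco
Hunk 2: at line 1 remove [hbgm,xop] add [urwj,fkvt] -> 6 lines: tmn urwj fkvt dxo gqyvy dyvco
Hunk 3: at line 1 remove [fkvt,dxo] add [bidm] -> 5 lines: tmn urwj bidm gqyvy dyvco
Hunk 4: at line 1 remove [bidm] add [oote] -> 5 lines: tmn urwj oote gqyvy dyvco
Hunk 5: at line 1 remove [oote] add [kqrw] -> 5 lines: tmn urwj kqrw gqyvy dyvco
Hunk 6: at line 1 remove [urwj,kqrw,gqyvy] add [oosdd,zfiht] -> 4 lines: tmn oosdd zfiht dyvco
Final line 3: zfiht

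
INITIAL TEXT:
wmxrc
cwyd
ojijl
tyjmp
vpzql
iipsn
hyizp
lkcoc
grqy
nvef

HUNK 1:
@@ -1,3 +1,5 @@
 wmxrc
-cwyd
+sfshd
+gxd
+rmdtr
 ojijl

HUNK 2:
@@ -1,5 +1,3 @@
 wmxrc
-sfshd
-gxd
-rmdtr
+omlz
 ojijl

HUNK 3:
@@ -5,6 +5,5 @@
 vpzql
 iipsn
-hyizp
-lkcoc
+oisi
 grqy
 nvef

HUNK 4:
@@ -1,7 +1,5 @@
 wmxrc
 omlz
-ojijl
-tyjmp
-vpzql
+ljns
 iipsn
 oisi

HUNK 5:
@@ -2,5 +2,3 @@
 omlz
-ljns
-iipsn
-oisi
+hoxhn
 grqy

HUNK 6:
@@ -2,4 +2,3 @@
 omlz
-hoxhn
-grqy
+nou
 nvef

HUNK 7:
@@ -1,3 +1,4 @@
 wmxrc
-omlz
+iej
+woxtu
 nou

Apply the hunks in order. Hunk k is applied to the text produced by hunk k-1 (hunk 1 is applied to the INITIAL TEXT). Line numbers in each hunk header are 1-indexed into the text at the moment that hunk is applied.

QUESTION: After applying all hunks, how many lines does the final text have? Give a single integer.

Hunk 1: at line 1 remove [cwyd] add [sfshd,gxd,rmdtr] -> 12 lines: wmxrc sfshd gxd rmdtr ojijl tyjmp vpzql iipsn hyizp lkcoc grqy nvef
Hunk 2: at line 1 remove [sfshd,gxd,rmdtr] add [omlz] -> 10 lines: wmxrc omlz ojijl tyjmp vpzql iipsn hyizp lkcoc grqy nvef
Hunk 3: at line 5 remove [hyizp,lkcoc] add [oisi] -> 9 lines: wmxrc omlz ojijl tyjmp vpzql iipsn oisi grqy nvef
Hunk 4: at line 1 remove [ojijl,tyjmp,vpzql] add [ljns] -> 7 lines: wmxrc omlz ljns iipsn oisi grqy nvef
Hunk 5: at line 2 remove [ljns,iipsn,oisi] add [hoxhn] -> 5 lines: wmxrc omlz hoxhn grqy nvef
Hunk 6: at line 2 remove [hoxhn,grqy] add [nou] -> 4 lines: wmxrc omlz nou nvef
Hunk 7: at line 1 remove [omlz] add [iej,woxtu] -> 5 lines: wmxrc iej woxtu nou nvef
Final line count: 5

Answer: 5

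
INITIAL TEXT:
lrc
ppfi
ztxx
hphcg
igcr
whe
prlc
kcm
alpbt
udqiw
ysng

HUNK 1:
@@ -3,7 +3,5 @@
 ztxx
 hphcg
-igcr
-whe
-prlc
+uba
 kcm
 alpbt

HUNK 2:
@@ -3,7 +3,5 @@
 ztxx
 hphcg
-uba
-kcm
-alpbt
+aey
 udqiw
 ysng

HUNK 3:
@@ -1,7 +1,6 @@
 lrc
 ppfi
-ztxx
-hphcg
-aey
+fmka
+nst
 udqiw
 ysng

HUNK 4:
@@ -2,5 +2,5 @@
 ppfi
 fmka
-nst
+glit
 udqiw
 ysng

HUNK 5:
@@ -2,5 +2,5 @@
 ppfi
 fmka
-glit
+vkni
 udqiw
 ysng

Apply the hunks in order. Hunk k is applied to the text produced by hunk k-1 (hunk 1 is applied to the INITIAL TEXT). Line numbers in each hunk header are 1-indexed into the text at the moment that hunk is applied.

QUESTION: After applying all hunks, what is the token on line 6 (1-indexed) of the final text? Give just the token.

Answer: ysng

Derivation:
Hunk 1: at line 3 remove [igcr,whe,prlc] add [uba] -> 9 lines: lrc ppfi ztxx hphcg uba kcm alpbt udqiw ysng
Hunk 2: at line 3 remove [uba,kcm,alpbt] add [aey] -> 7 lines: lrc ppfi ztxx hphcg aey udqiw ysng
Hunk 3: at line 1 remove [ztxx,hphcg,aey] add [fmka,nst] -> 6 lines: lrc ppfi fmka nst udqiw ysng
Hunk 4: at line 2 remove [nst] add [glit] -> 6 lines: lrc ppfi fmka glit udqiw ysng
Hunk 5: at line 2 remove [glit] add [vkni] -> 6 lines: lrc ppfi fmka vkni udqiw ysng
Final line 6: ysng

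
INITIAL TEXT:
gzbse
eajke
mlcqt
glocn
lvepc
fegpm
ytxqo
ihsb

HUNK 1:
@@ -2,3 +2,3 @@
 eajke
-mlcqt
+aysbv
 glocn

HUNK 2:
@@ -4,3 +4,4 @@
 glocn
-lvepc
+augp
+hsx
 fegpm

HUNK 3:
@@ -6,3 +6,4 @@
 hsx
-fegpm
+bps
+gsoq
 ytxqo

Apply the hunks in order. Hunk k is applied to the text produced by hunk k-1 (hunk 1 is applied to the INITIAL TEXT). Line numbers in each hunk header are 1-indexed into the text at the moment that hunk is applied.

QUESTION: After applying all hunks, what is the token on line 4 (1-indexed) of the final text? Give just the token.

Hunk 1: at line 2 remove [mlcqt] add [aysbv] -> 8 lines: gzbse eajke aysbv glocn lvepc fegpm ytxqo ihsb
Hunk 2: at line 4 remove [lvepc] add [augp,hsx] -> 9 lines: gzbse eajke aysbv glocn augp hsx fegpm ytxqo ihsb
Hunk 3: at line 6 remove [fegpm] add [bps,gsoq] -> 10 lines: gzbse eajke aysbv glocn augp hsx bps gsoq ytxqo ihsb
Final line 4: glocn

Answer: glocn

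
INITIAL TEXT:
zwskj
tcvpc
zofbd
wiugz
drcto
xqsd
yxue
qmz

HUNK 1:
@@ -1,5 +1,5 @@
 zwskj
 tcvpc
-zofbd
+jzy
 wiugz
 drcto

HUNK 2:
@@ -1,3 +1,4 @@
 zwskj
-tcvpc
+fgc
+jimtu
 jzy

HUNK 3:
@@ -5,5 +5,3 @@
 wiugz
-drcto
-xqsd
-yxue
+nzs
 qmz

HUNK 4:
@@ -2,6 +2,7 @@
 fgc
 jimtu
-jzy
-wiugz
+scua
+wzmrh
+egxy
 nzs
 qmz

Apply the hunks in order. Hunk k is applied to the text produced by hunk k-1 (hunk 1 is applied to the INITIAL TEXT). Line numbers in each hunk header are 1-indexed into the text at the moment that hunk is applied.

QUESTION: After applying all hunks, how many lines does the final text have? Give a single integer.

Answer: 8

Derivation:
Hunk 1: at line 1 remove [zofbd] add [jzy] -> 8 lines: zwskj tcvpc jzy wiugz drcto xqsd yxue qmz
Hunk 2: at line 1 remove [tcvpc] add [fgc,jimtu] -> 9 lines: zwskj fgc jimtu jzy wiugz drcto xqsd yxue qmz
Hunk 3: at line 5 remove [drcto,xqsd,yxue] add [nzs] -> 7 lines: zwskj fgc jimtu jzy wiugz nzs qmz
Hunk 4: at line 2 remove [jzy,wiugz] add [scua,wzmrh,egxy] -> 8 lines: zwskj fgc jimtu scua wzmrh egxy nzs qmz
Final line count: 8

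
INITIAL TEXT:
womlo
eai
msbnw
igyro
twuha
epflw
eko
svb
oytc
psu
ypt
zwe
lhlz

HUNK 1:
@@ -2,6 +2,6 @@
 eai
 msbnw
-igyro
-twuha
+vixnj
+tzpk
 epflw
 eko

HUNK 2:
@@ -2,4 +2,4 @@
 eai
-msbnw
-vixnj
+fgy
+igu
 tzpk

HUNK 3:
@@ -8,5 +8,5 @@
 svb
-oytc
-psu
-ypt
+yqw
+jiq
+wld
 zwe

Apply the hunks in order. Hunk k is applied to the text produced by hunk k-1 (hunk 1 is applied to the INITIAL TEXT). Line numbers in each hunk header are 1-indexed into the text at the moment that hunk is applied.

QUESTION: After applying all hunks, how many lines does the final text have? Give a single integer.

Hunk 1: at line 2 remove [igyro,twuha] add [vixnj,tzpk] -> 13 lines: womlo eai msbnw vixnj tzpk epflw eko svb oytc psu ypt zwe lhlz
Hunk 2: at line 2 remove [msbnw,vixnj] add [fgy,igu] -> 13 lines: womlo eai fgy igu tzpk epflw eko svb oytc psu ypt zwe lhlz
Hunk 3: at line 8 remove [oytc,psu,ypt] add [yqw,jiq,wld] -> 13 lines: womlo eai fgy igu tzpk epflw eko svb yqw jiq wld zwe lhlz
Final line count: 13

Answer: 13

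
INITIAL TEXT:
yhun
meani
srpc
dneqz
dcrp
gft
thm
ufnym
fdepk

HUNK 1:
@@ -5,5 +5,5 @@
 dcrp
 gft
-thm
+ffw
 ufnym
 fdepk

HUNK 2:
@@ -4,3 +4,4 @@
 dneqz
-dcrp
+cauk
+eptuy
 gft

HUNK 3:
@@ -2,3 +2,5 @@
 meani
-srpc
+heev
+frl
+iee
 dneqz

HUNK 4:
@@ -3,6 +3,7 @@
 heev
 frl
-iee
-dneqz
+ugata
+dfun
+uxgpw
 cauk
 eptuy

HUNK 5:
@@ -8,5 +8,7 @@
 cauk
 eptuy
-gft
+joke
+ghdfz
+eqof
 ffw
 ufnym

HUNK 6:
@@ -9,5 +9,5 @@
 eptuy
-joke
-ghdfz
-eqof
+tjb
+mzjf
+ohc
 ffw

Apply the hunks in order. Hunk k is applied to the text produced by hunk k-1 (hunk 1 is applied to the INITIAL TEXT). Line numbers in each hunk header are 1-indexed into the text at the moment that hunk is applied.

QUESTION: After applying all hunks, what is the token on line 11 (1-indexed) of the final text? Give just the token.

Answer: mzjf

Derivation:
Hunk 1: at line 5 remove [thm] add [ffw] -> 9 lines: yhun meani srpc dneqz dcrp gft ffw ufnym fdepk
Hunk 2: at line 4 remove [dcrp] add [cauk,eptuy] -> 10 lines: yhun meani srpc dneqz cauk eptuy gft ffw ufnym fdepk
Hunk 3: at line 2 remove [srpc] add [heev,frl,iee] -> 12 lines: yhun meani heev frl iee dneqz cauk eptuy gft ffw ufnym fdepk
Hunk 4: at line 3 remove [iee,dneqz] add [ugata,dfun,uxgpw] -> 13 lines: yhun meani heev frl ugata dfun uxgpw cauk eptuy gft ffw ufnym fdepk
Hunk 5: at line 8 remove [gft] add [joke,ghdfz,eqof] -> 15 lines: yhun meani heev frl ugata dfun uxgpw cauk eptuy joke ghdfz eqof ffw ufnym fdepk
Hunk 6: at line 9 remove [joke,ghdfz,eqof] add [tjb,mzjf,ohc] -> 15 lines: yhun meani heev frl ugata dfun uxgpw cauk eptuy tjb mzjf ohc ffw ufnym fdepk
Final line 11: mzjf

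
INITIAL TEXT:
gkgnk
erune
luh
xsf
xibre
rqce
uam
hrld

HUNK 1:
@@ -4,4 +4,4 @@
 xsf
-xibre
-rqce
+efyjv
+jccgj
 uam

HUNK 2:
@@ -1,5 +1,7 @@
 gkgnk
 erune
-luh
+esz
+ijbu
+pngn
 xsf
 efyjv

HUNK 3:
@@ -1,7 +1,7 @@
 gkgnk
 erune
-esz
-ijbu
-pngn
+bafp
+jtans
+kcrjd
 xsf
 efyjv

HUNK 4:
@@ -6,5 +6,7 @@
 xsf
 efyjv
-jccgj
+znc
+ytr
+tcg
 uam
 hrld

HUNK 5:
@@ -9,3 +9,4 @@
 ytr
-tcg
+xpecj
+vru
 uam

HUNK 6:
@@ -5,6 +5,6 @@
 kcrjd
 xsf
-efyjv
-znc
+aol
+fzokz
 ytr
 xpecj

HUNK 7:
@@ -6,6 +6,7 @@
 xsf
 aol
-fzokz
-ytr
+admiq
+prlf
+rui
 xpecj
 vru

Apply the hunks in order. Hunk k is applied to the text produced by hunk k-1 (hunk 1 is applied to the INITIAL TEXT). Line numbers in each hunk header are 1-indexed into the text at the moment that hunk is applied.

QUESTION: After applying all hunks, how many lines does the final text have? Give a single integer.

Hunk 1: at line 4 remove [xibre,rqce] add [efyjv,jccgj] -> 8 lines: gkgnk erune luh xsf efyjv jccgj uam hrld
Hunk 2: at line 1 remove [luh] add [esz,ijbu,pngn] -> 10 lines: gkgnk erune esz ijbu pngn xsf efyjv jccgj uam hrld
Hunk 3: at line 1 remove [esz,ijbu,pngn] add [bafp,jtans,kcrjd] -> 10 lines: gkgnk erune bafp jtans kcrjd xsf efyjv jccgj uam hrld
Hunk 4: at line 6 remove [jccgj] add [znc,ytr,tcg] -> 12 lines: gkgnk erune bafp jtans kcrjd xsf efyjv znc ytr tcg uam hrld
Hunk 5: at line 9 remove [tcg] add [xpecj,vru] -> 13 lines: gkgnk erune bafp jtans kcrjd xsf efyjv znc ytr xpecj vru uam hrld
Hunk 6: at line 5 remove [efyjv,znc] add [aol,fzokz] -> 13 lines: gkgnk erune bafp jtans kcrjd xsf aol fzokz ytr xpecj vru uam hrld
Hunk 7: at line 6 remove [fzokz,ytr] add [admiq,prlf,rui] -> 14 lines: gkgnk erune bafp jtans kcrjd xsf aol admiq prlf rui xpecj vru uam hrld
Final line count: 14

Answer: 14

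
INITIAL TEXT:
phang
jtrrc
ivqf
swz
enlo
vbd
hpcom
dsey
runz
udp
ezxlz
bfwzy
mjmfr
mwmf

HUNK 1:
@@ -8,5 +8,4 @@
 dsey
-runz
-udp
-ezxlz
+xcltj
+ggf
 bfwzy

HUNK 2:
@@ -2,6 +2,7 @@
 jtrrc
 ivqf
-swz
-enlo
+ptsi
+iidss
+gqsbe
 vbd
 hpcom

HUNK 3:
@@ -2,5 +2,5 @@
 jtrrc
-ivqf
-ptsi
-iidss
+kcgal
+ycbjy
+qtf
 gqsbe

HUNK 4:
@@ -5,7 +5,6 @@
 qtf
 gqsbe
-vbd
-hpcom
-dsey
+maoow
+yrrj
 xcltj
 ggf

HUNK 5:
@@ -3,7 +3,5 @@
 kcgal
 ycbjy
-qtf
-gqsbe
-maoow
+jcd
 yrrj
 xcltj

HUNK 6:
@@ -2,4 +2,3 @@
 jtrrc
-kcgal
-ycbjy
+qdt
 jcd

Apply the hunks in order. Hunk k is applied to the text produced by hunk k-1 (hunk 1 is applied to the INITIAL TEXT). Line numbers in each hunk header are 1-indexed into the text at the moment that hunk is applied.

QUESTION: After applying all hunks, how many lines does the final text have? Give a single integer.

Answer: 10

Derivation:
Hunk 1: at line 8 remove [runz,udp,ezxlz] add [xcltj,ggf] -> 13 lines: phang jtrrc ivqf swz enlo vbd hpcom dsey xcltj ggf bfwzy mjmfr mwmf
Hunk 2: at line 2 remove [swz,enlo] add [ptsi,iidss,gqsbe] -> 14 lines: phang jtrrc ivqf ptsi iidss gqsbe vbd hpcom dsey xcltj ggf bfwzy mjmfr mwmf
Hunk 3: at line 2 remove [ivqf,ptsi,iidss] add [kcgal,ycbjy,qtf] -> 14 lines: phang jtrrc kcgal ycbjy qtf gqsbe vbd hpcom dsey xcltj ggf bfwzy mjmfr mwmf
Hunk 4: at line 5 remove [vbd,hpcom,dsey] add [maoow,yrrj] -> 13 lines: phang jtrrc kcgal ycbjy qtf gqsbe maoow yrrj xcltj ggf bfwzy mjmfr mwmf
Hunk 5: at line 3 remove [qtf,gqsbe,maoow] add [jcd] -> 11 lines: phang jtrrc kcgal ycbjy jcd yrrj xcltj ggf bfwzy mjmfr mwmf
Hunk 6: at line 2 remove [kcgal,ycbjy] add [qdt] -> 10 lines: phang jtrrc qdt jcd yrrj xcltj ggf bfwzy mjmfr mwmf
Final line count: 10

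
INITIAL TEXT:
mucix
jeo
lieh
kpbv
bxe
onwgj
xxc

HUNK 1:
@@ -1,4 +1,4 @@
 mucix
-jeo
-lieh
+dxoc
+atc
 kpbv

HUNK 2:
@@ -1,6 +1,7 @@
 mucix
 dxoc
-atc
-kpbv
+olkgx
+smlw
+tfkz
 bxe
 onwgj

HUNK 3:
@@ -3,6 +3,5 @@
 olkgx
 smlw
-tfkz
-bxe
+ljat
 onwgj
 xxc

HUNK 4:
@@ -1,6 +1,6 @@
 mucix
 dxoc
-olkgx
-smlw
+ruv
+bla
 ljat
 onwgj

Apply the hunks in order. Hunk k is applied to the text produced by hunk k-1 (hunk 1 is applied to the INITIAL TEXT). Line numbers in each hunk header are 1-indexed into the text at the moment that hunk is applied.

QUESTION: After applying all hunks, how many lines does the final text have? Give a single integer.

Answer: 7

Derivation:
Hunk 1: at line 1 remove [jeo,lieh] add [dxoc,atc] -> 7 lines: mucix dxoc atc kpbv bxe onwgj xxc
Hunk 2: at line 1 remove [atc,kpbv] add [olkgx,smlw,tfkz] -> 8 lines: mucix dxoc olkgx smlw tfkz bxe onwgj xxc
Hunk 3: at line 3 remove [tfkz,bxe] add [ljat] -> 7 lines: mucix dxoc olkgx smlw ljat onwgj xxc
Hunk 4: at line 1 remove [olkgx,smlw] add [ruv,bla] -> 7 lines: mucix dxoc ruv bla ljat onwgj xxc
Final line count: 7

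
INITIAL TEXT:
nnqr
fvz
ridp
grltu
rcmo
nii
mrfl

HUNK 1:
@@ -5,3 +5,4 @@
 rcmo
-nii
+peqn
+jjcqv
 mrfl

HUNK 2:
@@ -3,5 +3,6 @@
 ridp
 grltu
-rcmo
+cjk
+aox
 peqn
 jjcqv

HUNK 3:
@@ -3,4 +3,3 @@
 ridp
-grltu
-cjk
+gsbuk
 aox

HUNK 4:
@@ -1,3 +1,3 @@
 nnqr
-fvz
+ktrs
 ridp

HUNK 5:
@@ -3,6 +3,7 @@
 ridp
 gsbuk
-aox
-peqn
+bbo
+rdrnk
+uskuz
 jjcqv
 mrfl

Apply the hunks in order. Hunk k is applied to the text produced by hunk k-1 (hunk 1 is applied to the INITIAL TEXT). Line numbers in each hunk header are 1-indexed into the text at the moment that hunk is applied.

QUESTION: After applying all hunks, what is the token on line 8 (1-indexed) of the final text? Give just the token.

Answer: jjcqv

Derivation:
Hunk 1: at line 5 remove [nii] add [peqn,jjcqv] -> 8 lines: nnqr fvz ridp grltu rcmo peqn jjcqv mrfl
Hunk 2: at line 3 remove [rcmo] add [cjk,aox] -> 9 lines: nnqr fvz ridp grltu cjk aox peqn jjcqv mrfl
Hunk 3: at line 3 remove [grltu,cjk] add [gsbuk] -> 8 lines: nnqr fvz ridp gsbuk aox peqn jjcqv mrfl
Hunk 4: at line 1 remove [fvz] add [ktrs] -> 8 lines: nnqr ktrs ridp gsbuk aox peqn jjcqv mrfl
Hunk 5: at line 3 remove [aox,peqn] add [bbo,rdrnk,uskuz] -> 9 lines: nnqr ktrs ridp gsbuk bbo rdrnk uskuz jjcqv mrfl
Final line 8: jjcqv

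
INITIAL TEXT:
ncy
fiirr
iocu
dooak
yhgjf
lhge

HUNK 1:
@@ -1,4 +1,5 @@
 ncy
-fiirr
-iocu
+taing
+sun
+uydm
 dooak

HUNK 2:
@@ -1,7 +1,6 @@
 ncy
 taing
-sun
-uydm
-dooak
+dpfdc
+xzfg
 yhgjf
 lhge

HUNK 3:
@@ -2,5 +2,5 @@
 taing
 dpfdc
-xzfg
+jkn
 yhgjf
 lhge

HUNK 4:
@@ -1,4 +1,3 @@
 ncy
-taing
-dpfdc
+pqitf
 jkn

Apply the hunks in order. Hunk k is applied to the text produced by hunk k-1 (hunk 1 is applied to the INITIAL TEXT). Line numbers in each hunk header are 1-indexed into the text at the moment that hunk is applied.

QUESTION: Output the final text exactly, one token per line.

Answer: ncy
pqitf
jkn
yhgjf
lhge

Derivation:
Hunk 1: at line 1 remove [fiirr,iocu] add [taing,sun,uydm] -> 7 lines: ncy taing sun uydm dooak yhgjf lhge
Hunk 2: at line 1 remove [sun,uydm,dooak] add [dpfdc,xzfg] -> 6 lines: ncy taing dpfdc xzfg yhgjf lhge
Hunk 3: at line 2 remove [xzfg] add [jkn] -> 6 lines: ncy taing dpfdc jkn yhgjf lhge
Hunk 4: at line 1 remove [taing,dpfdc] add [pqitf] -> 5 lines: ncy pqitf jkn yhgjf lhge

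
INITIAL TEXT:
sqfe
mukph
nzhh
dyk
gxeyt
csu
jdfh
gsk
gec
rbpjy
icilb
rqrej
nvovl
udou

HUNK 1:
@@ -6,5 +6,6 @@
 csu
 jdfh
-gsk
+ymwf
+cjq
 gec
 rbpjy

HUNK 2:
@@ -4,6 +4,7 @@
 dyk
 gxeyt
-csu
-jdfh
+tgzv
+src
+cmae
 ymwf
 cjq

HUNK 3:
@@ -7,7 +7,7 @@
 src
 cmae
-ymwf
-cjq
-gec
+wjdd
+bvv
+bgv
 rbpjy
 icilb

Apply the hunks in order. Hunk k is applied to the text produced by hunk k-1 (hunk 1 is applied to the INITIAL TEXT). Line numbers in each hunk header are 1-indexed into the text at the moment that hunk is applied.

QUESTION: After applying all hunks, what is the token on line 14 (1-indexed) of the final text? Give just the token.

Answer: rqrej

Derivation:
Hunk 1: at line 6 remove [gsk] add [ymwf,cjq] -> 15 lines: sqfe mukph nzhh dyk gxeyt csu jdfh ymwf cjq gec rbpjy icilb rqrej nvovl udou
Hunk 2: at line 4 remove [csu,jdfh] add [tgzv,src,cmae] -> 16 lines: sqfe mukph nzhh dyk gxeyt tgzv src cmae ymwf cjq gec rbpjy icilb rqrej nvovl udou
Hunk 3: at line 7 remove [ymwf,cjq,gec] add [wjdd,bvv,bgv] -> 16 lines: sqfe mukph nzhh dyk gxeyt tgzv src cmae wjdd bvv bgv rbpjy icilb rqrej nvovl udou
Final line 14: rqrej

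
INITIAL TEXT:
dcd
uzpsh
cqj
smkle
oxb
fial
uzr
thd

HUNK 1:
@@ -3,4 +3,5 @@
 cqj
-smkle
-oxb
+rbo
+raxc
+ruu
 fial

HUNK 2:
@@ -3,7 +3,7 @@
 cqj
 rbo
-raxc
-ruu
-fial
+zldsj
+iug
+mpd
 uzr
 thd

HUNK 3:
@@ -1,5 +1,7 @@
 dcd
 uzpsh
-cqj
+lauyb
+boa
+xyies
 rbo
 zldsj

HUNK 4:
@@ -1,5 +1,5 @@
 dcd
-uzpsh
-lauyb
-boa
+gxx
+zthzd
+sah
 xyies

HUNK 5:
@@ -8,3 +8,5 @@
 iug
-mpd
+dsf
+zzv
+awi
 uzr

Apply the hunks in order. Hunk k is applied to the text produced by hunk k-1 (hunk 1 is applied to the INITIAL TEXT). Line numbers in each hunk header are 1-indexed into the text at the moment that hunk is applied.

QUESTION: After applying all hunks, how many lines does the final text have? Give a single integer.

Answer: 13

Derivation:
Hunk 1: at line 3 remove [smkle,oxb] add [rbo,raxc,ruu] -> 9 lines: dcd uzpsh cqj rbo raxc ruu fial uzr thd
Hunk 2: at line 3 remove [raxc,ruu,fial] add [zldsj,iug,mpd] -> 9 lines: dcd uzpsh cqj rbo zldsj iug mpd uzr thd
Hunk 3: at line 1 remove [cqj] add [lauyb,boa,xyies] -> 11 lines: dcd uzpsh lauyb boa xyies rbo zldsj iug mpd uzr thd
Hunk 4: at line 1 remove [uzpsh,lauyb,boa] add [gxx,zthzd,sah] -> 11 lines: dcd gxx zthzd sah xyies rbo zldsj iug mpd uzr thd
Hunk 5: at line 8 remove [mpd] add [dsf,zzv,awi] -> 13 lines: dcd gxx zthzd sah xyies rbo zldsj iug dsf zzv awi uzr thd
Final line count: 13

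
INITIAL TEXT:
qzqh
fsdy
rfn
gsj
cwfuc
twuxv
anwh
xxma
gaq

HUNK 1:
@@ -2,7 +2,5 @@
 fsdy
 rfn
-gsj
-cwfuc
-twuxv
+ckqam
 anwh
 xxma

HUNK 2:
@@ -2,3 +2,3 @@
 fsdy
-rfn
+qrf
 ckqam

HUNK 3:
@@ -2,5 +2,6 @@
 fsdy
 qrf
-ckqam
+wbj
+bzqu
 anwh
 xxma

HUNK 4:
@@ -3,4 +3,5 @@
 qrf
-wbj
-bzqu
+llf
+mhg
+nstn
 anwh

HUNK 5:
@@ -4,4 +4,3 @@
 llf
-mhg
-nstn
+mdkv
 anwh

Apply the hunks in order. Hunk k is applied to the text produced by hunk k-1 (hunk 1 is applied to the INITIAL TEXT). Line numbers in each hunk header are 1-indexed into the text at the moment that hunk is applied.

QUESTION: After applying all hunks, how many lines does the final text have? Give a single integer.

Answer: 8

Derivation:
Hunk 1: at line 2 remove [gsj,cwfuc,twuxv] add [ckqam] -> 7 lines: qzqh fsdy rfn ckqam anwh xxma gaq
Hunk 2: at line 2 remove [rfn] add [qrf] -> 7 lines: qzqh fsdy qrf ckqam anwh xxma gaq
Hunk 3: at line 2 remove [ckqam] add [wbj,bzqu] -> 8 lines: qzqh fsdy qrf wbj bzqu anwh xxma gaq
Hunk 4: at line 3 remove [wbj,bzqu] add [llf,mhg,nstn] -> 9 lines: qzqh fsdy qrf llf mhg nstn anwh xxma gaq
Hunk 5: at line 4 remove [mhg,nstn] add [mdkv] -> 8 lines: qzqh fsdy qrf llf mdkv anwh xxma gaq
Final line count: 8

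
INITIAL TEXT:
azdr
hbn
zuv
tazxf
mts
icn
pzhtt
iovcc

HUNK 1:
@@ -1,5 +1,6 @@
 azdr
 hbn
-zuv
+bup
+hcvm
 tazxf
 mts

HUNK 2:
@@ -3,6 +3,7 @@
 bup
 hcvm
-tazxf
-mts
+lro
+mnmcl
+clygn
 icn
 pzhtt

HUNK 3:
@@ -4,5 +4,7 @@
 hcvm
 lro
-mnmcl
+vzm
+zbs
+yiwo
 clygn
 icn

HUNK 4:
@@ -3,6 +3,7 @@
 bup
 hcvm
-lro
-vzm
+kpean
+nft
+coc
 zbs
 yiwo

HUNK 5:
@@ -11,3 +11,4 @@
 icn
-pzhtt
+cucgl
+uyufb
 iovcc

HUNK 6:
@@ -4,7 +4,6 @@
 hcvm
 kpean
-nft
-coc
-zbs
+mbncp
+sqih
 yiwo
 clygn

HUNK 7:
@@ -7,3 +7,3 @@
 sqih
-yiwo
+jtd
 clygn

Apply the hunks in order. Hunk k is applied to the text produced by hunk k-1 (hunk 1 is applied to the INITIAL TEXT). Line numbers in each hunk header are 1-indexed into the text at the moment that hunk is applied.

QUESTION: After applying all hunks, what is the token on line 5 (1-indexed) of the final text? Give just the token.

Hunk 1: at line 1 remove [zuv] add [bup,hcvm] -> 9 lines: azdr hbn bup hcvm tazxf mts icn pzhtt iovcc
Hunk 2: at line 3 remove [tazxf,mts] add [lro,mnmcl,clygn] -> 10 lines: azdr hbn bup hcvm lro mnmcl clygn icn pzhtt iovcc
Hunk 3: at line 4 remove [mnmcl] add [vzm,zbs,yiwo] -> 12 lines: azdr hbn bup hcvm lro vzm zbs yiwo clygn icn pzhtt iovcc
Hunk 4: at line 3 remove [lro,vzm] add [kpean,nft,coc] -> 13 lines: azdr hbn bup hcvm kpean nft coc zbs yiwo clygn icn pzhtt iovcc
Hunk 5: at line 11 remove [pzhtt] add [cucgl,uyufb] -> 14 lines: azdr hbn bup hcvm kpean nft coc zbs yiwo clygn icn cucgl uyufb iovcc
Hunk 6: at line 4 remove [nft,coc,zbs] add [mbncp,sqih] -> 13 lines: azdr hbn bup hcvm kpean mbncp sqih yiwo clygn icn cucgl uyufb iovcc
Hunk 7: at line 7 remove [yiwo] add [jtd] -> 13 lines: azdr hbn bup hcvm kpean mbncp sqih jtd clygn icn cucgl uyufb iovcc
Final line 5: kpean

Answer: kpean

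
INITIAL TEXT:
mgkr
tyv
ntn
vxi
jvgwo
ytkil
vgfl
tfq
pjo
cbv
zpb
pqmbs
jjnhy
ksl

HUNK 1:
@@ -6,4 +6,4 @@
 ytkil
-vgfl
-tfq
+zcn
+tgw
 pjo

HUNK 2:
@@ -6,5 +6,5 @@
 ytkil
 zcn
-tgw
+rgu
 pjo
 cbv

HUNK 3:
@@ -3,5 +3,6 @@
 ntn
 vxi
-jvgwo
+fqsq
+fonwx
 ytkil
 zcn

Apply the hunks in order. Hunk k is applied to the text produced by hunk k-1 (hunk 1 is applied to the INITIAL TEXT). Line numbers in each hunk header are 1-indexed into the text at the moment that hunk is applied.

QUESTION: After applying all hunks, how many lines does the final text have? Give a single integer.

Hunk 1: at line 6 remove [vgfl,tfq] add [zcn,tgw] -> 14 lines: mgkr tyv ntn vxi jvgwo ytkil zcn tgw pjo cbv zpb pqmbs jjnhy ksl
Hunk 2: at line 6 remove [tgw] add [rgu] -> 14 lines: mgkr tyv ntn vxi jvgwo ytkil zcn rgu pjo cbv zpb pqmbs jjnhy ksl
Hunk 3: at line 3 remove [jvgwo] add [fqsq,fonwx] -> 15 lines: mgkr tyv ntn vxi fqsq fonwx ytkil zcn rgu pjo cbv zpb pqmbs jjnhy ksl
Final line count: 15

Answer: 15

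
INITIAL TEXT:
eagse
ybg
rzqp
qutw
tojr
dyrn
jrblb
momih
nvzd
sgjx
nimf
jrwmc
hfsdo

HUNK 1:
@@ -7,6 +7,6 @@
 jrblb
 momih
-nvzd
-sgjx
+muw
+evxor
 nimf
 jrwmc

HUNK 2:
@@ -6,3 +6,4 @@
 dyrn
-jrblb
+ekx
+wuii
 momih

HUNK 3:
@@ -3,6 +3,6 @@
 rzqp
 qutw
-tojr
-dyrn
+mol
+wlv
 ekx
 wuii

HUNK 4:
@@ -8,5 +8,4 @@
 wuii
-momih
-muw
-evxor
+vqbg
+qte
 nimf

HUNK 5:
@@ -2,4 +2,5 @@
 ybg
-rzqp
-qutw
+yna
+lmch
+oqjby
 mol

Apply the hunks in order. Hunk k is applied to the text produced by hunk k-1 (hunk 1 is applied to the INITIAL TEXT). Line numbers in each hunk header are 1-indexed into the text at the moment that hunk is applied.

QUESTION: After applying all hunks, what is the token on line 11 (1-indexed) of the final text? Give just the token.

Answer: qte

Derivation:
Hunk 1: at line 7 remove [nvzd,sgjx] add [muw,evxor] -> 13 lines: eagse ybg rzqp qutw tojr dyrn jrblb momih muw evxor nimf jrwmc hfsdo
Hunk 2: at line 6 remove [jrblb] add [ekx,wuii] -> 14 lines: eagse ybg rzqp qutw tojr dyrn ekx wuii momih muw evxor nimf jrwmc hfsdo
Hunk 3: at line 3 remove [tojr,dyrn] add [mol,wlv] -> 14 lines: eagse ybg rzqp qutw mol wlv ekx wuii momih muw evxor nimf jrwmc hfsdo
Hunk 4: at line 8 remove [momih,muw,evxor] add [vqbg,qte] -> 13 lines: eagse ybg rzqp qutw mol wlv ekx wuii vqbg qte nimf jrwmc hfsdo
Hunk 5: at line 2 remove [rzqp,qutw] add [yna,lmch,oqjby] -> 14 lines: eagse ybg yna lmch oqjby mol wlv ekx wuii vqbg qte nimf jrwmc hfsdo
Final line 11: qte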